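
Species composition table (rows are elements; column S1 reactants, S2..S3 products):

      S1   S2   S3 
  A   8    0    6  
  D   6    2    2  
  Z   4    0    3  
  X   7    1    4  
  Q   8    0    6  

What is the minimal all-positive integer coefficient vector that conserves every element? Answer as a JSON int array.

Coefficients: [3, 5, 4]

A: 3·8 = 24 | 5·0+4·6 = 24
D: 3·6 = 18 | 5·2+4·2 = 18
Z: 3·4 = 12 | 5·0+4·3 = 12
X: 3·7 = 21 | 5·1+4·4 = 21
Q: 3·8 = 24 | 5·0+4·6 = 24
gcd(3,5,4) = 1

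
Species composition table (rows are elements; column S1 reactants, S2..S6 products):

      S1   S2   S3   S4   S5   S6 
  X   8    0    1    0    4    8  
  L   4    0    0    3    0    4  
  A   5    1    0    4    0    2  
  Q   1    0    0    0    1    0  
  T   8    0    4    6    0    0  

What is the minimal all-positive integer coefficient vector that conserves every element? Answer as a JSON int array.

X: 5·8 = 40 | 5·0+4·1+4·0+5·4+2·8 = 40
L: 5·4 = 20 | 5·0+4·0+4·3+5·0+2·4 = 20
A: 5·5 = 25 | 5·1+4·0+4·4+5·0+2·2 = 25
Q: 5·1 = 5 | 5·0+4·0+4·0+5·1+2·0 = 5
T: 5·8 = 40 | 5·0+4·4+4·6+5·0+2·0 = 40
gcd(5,5,4,4,5,2) = 1

Coefficients: [5, 5, 4, 4, 5, 2]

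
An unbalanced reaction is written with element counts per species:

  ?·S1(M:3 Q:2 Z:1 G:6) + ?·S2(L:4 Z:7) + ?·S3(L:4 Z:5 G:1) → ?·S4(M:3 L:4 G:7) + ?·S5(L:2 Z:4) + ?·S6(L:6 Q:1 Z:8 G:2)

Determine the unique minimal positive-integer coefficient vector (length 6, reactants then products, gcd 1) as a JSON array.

M: 1·3+2·0+5·0 = 3 | 1·3+6·0+2·0 = 3
L: 1·0+2·4+5·4 = 28 | 1·4+6·2+2·6 = 28
Q: 1·2+2·0+5·0 = 2 | 1·0+6·0+2·1 = 2
Z: 1·1+2·7+5·5 = 40 | 1·0+6·4+2·8 = 40
G: 1·6+2·0+5·1 = 11 | 1·7+6·0+2·2 = 11
gcd(1,2,5,1,6,2) = 1

Coefficients: [1, 2, 5, 1, 6, 2]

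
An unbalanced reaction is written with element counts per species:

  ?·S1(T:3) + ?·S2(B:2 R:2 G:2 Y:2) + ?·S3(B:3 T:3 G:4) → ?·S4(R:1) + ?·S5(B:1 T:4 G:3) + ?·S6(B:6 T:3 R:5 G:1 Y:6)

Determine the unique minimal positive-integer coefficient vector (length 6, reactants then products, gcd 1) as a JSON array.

Coefficients: [4, 3, 1, 1, 3, 1]

B: 4·0+3·2+1·3 = 9 | 1·0+3·1+1·6 = 9
T: 4·3+3·0+1·3 = 15 | 1·0+3·4+1·3 = 15
R: 4·0+3·2+1·0 = 6 | 1·1+3·0+1·5 = 6
G: 4·0+3·2+1·4 = 10 | 1·0+3·3+1·1 = 10
Y: 4·0+3·2+1·0 = 6 | 1·0+3·0+1·6 = 6
gcd(4,3,1,1,3,1) = 1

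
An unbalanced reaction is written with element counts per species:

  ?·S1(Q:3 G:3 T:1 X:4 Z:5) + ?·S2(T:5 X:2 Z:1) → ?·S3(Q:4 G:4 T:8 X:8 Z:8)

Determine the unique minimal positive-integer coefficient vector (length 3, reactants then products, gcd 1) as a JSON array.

Q: 4·3+4·0 = 12 | 3·4 = 12
G: 4·3+4·0 = 12 | 3·4 = 12
T: 4·1+4·5 = 24 | 3·8 = 24
X: 4·4+4·2 = 24 | 3·8 = 24
Z: 4·5+4·1 = 24 | 3·8 = 24
gcd(4,4,3) = 1

Coefficients: [4, 4, 3]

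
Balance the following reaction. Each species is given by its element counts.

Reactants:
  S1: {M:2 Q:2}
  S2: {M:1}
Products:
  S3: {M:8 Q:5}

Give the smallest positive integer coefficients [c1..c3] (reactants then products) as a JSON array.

Coefficients: [5, 6, 2]

M: 5·2+6·1 = 16 | 2·8 = 16
Q: 5·2+6·0 = 10 | 2·5 = 10
gcd(5,6,2) = 1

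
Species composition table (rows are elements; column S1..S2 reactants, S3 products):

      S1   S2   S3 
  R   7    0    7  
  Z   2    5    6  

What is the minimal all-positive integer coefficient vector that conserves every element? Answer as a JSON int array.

Coefficients: [5, 4, 5]

R: 5·7+4·0 = 35 | 5·7 = 35
Z: 5·2+4·5 = 30 | 5·6 = 30
gcd(5,4,5) = 1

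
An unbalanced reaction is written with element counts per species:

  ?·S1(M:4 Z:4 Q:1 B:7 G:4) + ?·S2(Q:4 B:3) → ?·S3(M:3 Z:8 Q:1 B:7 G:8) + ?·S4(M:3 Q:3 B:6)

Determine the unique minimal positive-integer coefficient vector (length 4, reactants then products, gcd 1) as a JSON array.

Coefficients: [6, 3, 3, 5]

M: 6·4+3·0 = 24 | 3·3+5·3 = 24
Z: 6·4+3·0 = 24 | 3·8+5·0 = 24
Q: 6·1+3·4 = 18 | 3·1+5·3 = 18
B: 6·7+3·3 = 51 | 3·7+5·6 = 51
G: 6·4+3·0 = 24 | 3·8+5·0 = 24
gcd(6,3,3,5) = 1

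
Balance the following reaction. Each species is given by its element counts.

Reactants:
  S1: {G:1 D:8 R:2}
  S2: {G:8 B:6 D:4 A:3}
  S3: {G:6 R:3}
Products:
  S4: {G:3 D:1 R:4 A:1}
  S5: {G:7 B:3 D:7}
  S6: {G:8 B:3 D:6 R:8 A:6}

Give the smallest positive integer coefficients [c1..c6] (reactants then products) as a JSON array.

Coefficients: [4, 3, 4, 3, 5, 1]

G: 4·1+3·8+4·6 = 52 | 3·3+5·7+1·8 = 52
B: 4·0+3·6+4·0 = 18 | 3·0+5·3+1·3 = 18
D: 4·8+3·4+4·0 = 44 | 3·1+5·7+1·6 = 44
R: 4·2+3·0+4·3 = 20 | 3·4+5·0+1·8 = 20
A: 4·0+3·3+4·0 = 9 | 3·1+5·0+1·6 = 9
gcd(4,3,4,3,5,1) = 1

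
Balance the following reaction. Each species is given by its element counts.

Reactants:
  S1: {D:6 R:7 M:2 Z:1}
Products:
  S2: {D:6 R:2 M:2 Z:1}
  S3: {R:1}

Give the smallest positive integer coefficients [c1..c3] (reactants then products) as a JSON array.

D: 1·6 = 6 | 1·6+5·0 = 6
R: 1·7 = 7 | 1·2+5·1 = 7
M: 1·2 = 2 | 1·2+5·0 = 2
Z: 1·1 = 1 | 1·1+5·0 = 1
gcd(1,1,5) = 1

Coefficients: [1, 1, 5]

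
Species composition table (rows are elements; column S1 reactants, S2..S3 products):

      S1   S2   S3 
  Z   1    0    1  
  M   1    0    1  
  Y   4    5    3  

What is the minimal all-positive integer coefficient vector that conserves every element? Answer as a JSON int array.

Z: 5·1 = 5 | 1·0+5·1 = 5
M: 5·1 = 5 | 1·0+5·1 = 5
Y: 5·4 = 20 | 1·5+5·3 = 20
gcd(5,1,5) = 1

Coefficients: [5, 1, 5]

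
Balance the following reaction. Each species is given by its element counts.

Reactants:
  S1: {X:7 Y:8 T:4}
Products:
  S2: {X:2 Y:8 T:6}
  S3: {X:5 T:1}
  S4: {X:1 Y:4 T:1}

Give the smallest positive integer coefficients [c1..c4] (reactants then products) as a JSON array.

Coefficients: [4, 1, 4, 6]

X: 4·7 = 28 | 1·2+4·5+6·1 = 28
Y: 4·8 = 32 | 1·8+4·0+6·4 = 32
T: 4·4 = 16 | 1·6+4·1+6·1 = 16
gcd(4,1,4,6) = 1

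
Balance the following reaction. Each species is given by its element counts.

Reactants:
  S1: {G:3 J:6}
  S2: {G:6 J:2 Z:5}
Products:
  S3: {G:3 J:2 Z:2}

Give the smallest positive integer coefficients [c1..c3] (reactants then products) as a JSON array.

Coefficients: [1, 2, 5]

G: 1·3+2·6 = 15 | 5·3 = 15
J: 1·6+2·2 = 10 | 5·2 = 10
Z: 1·0+2·5 = 10 | 5·2 = 10
gcd(1,2,5) = 1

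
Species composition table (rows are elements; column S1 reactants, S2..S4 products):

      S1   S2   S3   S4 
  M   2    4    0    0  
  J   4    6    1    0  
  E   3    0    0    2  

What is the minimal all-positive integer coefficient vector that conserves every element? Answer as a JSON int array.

Coefficients: [2, 1, 2, 3]

M: 2·2 = 4 | 1·4+2·0+3·0 = 4
J: 2·4 = 8 | 1·6+2·1+3·0 = 8
E: 2·3 = 6 | 1·0+2·0+3·2 = 6
gcd(2,1,2,3) = 1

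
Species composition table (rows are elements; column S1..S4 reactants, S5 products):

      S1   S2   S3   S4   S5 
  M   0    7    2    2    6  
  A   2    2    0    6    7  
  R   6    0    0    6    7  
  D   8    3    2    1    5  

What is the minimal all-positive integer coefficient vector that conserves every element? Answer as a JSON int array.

Coefficients: [1, 2, 5, 6, 6]

M: 1·0+2·7+5·2+6·2 = 36 | 6·6 = 36
A: 1·2+2·2+5·0+6·6 = 42 | 6·7 = 42
R: 1·6+2·0+5·0+6·6 = 42 | 6·7 = 42
D: 1·8+2·3+5·2+6·1 = 30 | 6·5 = 30
gcd(1,2,5,6,6) = 1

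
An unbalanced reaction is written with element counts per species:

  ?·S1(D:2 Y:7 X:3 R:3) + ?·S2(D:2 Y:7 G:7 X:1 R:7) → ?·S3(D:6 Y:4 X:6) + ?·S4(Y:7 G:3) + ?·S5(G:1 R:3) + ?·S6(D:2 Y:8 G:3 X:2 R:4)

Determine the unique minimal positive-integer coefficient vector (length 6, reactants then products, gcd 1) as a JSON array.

Coefficients: [3, 3, 1, 2, 6, 3]

D: 3·2+3·2 = 12 | 1·6+2·0+6·0+3·2 = 12
Y: 3·7+3·7 = 42 | 1·4+2·7+6·0+3·8 = 42
G: 3·0+3·7 = 21 | 1·0+2·3+6·1+3·3 = 21
X: 3·3+3·1 = 12 | 1·6+2·0+6·0+3·2 = 12
R: 3·3+3·7 = 30 | 1·0+2·0+6·3+3·4 = 30
gcd(3,3,1,2,6,3) = 1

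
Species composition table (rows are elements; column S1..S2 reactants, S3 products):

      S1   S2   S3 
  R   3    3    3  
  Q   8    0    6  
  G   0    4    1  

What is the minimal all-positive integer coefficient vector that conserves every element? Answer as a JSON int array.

R: 3·3+1·3 = 12 | 4·3 = 12
Q: 3·8+1·0 = 24 | 4·6 = 24
G: 3·0+1·4 = 4 | 4·1 = 4
gcd(3,1,4) = 1

Coefficients: [3, 1, 4]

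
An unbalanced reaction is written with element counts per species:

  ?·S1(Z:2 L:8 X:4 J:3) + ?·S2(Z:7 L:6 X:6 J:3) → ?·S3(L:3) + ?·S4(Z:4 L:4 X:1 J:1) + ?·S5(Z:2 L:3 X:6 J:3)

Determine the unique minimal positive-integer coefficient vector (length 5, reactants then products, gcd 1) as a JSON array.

Coefficients: [3, 4, 3, 6, 5]

Z: 3·2+4·7 = 34 | 3·0+6·4+5·2 = 34
L: 3·8+4·6 = 48 | 3·3+6·4+5·3 = 48
X: 3·4+4·6 = 36 | 3·0+6·1+5·6 = 36
J: 3·3+4·3 = 21 | 3·0+6·1+5·3 = 21
gcd(3,4,3,6,5) = 1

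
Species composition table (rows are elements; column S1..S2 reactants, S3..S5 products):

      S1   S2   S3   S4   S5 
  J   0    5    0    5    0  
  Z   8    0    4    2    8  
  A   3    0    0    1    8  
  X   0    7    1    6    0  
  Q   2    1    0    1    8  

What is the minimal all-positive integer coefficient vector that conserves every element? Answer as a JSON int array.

J: 4·0+4·5 = 20 | 4·0+4·5+1·0 = 20
Z: 4·8+4·0 = 32 | 4·4+4·2+1·8 = 32
A: 4·3+4·0 = 12 | 4·0+4·1+1·8 = 12
X: 4·0+4·7 = 28 | 4·1+4·6+1·0 = 28
Q: 4·2+4·1 = 12 | 4·0+4·1+1·8 = 12
gcd(4,4,4,4,1) = 1

Coefficients: [4, 4, 4, 4, 1]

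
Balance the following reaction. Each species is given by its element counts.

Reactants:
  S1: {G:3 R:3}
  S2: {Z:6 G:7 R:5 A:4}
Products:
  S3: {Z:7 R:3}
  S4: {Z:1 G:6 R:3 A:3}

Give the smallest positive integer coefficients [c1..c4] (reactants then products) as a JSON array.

Z: 1·0+3·6 = 18 | 2·7+4·1 = 18
G: 1·3+3·7 = 24 | 2·0+4·6 = 24
R: 1·3+3·5 = 18 | 2·3+4·3 = 18
A: 1·0+3·4 = 12 | 2·0+4·3 = 12
gcd(1,3,2,4) = 1

Coefficients: [1, 3, 2, 4]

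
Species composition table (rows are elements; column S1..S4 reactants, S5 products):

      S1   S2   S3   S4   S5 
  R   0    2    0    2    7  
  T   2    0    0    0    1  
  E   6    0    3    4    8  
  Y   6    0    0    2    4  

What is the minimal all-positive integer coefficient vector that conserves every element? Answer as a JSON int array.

Coefficients: [1, 6, 2, 1, 2]

R: 1·0+6·2+2·0+1·2 = 14 | 2·7 = 14
T: 1·2+6·0+2·0+1·0 = 2 | 2·1 = 2
E: 1·6+6·0+2·3+1·4 = 16 | 2·8 = 16
Y: 1·6+6·0+2·0+1·2 = 8 | 2·4 = 8
gcd(1,6,2,1,2) = 1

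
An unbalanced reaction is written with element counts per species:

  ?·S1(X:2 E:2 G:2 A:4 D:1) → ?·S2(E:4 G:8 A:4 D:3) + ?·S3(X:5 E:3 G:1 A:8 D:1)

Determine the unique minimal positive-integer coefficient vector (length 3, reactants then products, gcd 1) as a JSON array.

X: 5·2 = 10 | 1·0+2·5 = 10
E: 5·2 = 10 | 1·4+2·3 = 10
G: 5·2 = 10 | 1·8+2·1 = 10
A: 5·4 = 20 | 1·4+2·8 = 20
D: 5·1 = 5 | 1·3+2·1 = 5
gcd(5,1,2) = 1

Coefficients: [5, 1, 2]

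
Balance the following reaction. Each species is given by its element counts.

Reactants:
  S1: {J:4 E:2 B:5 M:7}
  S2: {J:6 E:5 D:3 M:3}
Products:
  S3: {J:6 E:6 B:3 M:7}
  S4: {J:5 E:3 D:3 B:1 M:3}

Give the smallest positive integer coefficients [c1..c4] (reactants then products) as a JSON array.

Coefficients: [1, 2, 1, 2]

J: 1·4+2·6 = 16 | 1·6+2·5 = 16
E: 1·2+2·5 = 12 | 1·6+2·3 = 12
D: 1·0+2·3 = 6 | 1·0+2·3 = 6
B: 1·5+2·0 = 5 | 1·3+2·1 = 5
M: 1·7+2·3 = 13 | 1·7+2·3 = 13
gcd(1,2,1,2) = 1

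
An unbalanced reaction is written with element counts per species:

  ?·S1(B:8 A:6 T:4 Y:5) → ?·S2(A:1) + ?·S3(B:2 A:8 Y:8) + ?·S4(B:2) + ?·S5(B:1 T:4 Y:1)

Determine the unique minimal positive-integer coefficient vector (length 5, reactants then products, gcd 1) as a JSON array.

Coefficients: [2, 4, 1, 6, 2]

B: 2·8 = 16 | 4·0+1·2+6·2+2·1 = 16
A: 2·6 = 12 | 4·1+1·8+6·0+2·0 = 12
T: 2·4 = 8 | 4·0+1·0+6·0+2·4 = 8
Y: 2·5 = 10 | 4·0+1·8+6·0+2·1 = 10
gcd(2,4,1,6,2) = 1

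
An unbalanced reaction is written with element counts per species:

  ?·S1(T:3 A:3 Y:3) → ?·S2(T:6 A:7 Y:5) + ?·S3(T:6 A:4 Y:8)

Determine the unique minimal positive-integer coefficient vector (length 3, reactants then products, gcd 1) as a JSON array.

Coefficients: [6, 2, 1]

T: 6·3 = 18 | 2·6+1·6 = 18
A: 6·3 = 18 | 2·7+1·4 = 18
Y: 6·3 = 18 | 2·5+1·8 = 18
gcd(6,2,1) = 1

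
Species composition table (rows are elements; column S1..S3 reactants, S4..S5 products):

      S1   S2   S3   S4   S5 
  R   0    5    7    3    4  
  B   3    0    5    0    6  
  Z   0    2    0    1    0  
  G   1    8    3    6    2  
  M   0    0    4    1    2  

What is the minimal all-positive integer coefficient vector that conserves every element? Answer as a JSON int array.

Coefficients: [5, 1, 3, 2, 5]

R: 5·0+1·5+3·7 = 26 | 2·3+5·4 = 26
B: 5·3+1·0+3·5 = 30 | 2·0+5·6 = 30
Z: 5·0+1·2+3·0 = 2 | 2·1+5·0 = 2
G: 5·1+1·8+3·3 = 22 | 2·6+5·2 = 22
M: 5·0+1·0+3·4 = 12 | 2·1+5·2 = 12
gcd(5,1,3,2,5) = 1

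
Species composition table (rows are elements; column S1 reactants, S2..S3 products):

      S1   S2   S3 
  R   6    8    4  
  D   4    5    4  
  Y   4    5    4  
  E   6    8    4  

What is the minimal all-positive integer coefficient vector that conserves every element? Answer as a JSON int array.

R: 6·6 = 36 | 4·8+1·4 = 36
D: 6·4 = 24 | 4·5+1·4 = 24
Y: 6·4 = 24 | 4·5+1·4 = 24
E: 6·6 = 36 | 4·8+1·4 = 36
gcd(6,4,1) = 1

Coefficients: [6, 4, 1]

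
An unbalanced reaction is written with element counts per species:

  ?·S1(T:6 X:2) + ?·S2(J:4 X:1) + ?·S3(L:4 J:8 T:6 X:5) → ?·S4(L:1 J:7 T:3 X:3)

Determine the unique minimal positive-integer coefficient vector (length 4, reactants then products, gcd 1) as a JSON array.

Coefficients: [1, 5, 1, 4]

L: 1·0+5·0+1·4 = 4 | 4·1 = 4
J: 1·0+5·4+1·8 = 28 | 4·7 = 28
T: 1·6+5·0+1·6 = 12 | 4·3 = 12
X: 1·2+5·1+1·5 = 12 | 4·3 = 12
gcd(1,5,1,4) = 1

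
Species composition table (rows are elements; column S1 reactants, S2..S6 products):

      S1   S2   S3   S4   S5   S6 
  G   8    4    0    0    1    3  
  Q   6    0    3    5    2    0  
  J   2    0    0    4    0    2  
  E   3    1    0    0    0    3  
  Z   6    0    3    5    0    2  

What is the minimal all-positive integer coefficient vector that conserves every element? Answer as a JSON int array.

Coefficients: [4, 6, 5, 1, 2, 2]

G: 4·8 = 32 | 6·4+5·0+1·0+2·1+2·3 = 32
Q: 4·6 = 24 | 6·0+5·3+1·5+2·2+2·0 = 24
J: 4·2 = 8 | 6·0+5·0+1·4+2·0+2·2 = 8
E: 4·3 = 12 | 6·1+5·0+1·0+2·0+2·3 = 12
Z: 4·6 = 24 | 6·0+5·3+1·5+2·0+2·2 = 24
gcd(4,6,5,1,2,2) = 1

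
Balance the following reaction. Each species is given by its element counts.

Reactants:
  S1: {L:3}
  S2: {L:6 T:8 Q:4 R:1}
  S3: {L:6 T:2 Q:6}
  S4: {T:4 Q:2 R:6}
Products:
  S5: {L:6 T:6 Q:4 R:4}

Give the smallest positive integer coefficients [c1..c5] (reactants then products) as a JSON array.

L: 4·3+2·6+1·6+3·0 = 30 | 5·6 = 30
T: 4·0+2·8+1·2+3·4 = 30 | 5·6 = 30
Q: 4·0+2·4+1·6+3·2 = 20 | 5·4 = 20
R: 4·0+2·1+1·0+3·6 = 20 | 5·4 = 20
gcd(4,2,1,3,5) = 1

Coefficients: [4, 2, 1, 3, 5]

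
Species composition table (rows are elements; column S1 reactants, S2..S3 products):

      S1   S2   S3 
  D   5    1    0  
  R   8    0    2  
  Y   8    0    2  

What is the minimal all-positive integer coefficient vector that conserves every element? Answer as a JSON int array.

D: 1·5 = 5 | 5·1+4·0 = 5
R: 1·8 = 8 | 5·0+4·2 = 8
Y: 1·8 = 8 | 5·0+4·2 = 8
gcd(1,5,4) = 1

Coefficients: [1, 5, 4]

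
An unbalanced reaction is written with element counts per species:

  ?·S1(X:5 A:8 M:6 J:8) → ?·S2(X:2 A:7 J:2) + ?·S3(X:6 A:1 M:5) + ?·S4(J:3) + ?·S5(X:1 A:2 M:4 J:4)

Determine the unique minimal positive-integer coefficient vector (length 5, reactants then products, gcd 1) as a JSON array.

Coefficients: [5, 4, 2, 4, 5]

X: 5·5 = 25 | 4·2+2·6+4·0+5·1 = 25
A: 5·8 = 40 | 4·7+2·1+4·0+5·2 = 40
M: 5·6 = 30 | 4·0+2·5+4·0+5·4 = 30
J: 5·8 = 40 | 4·2+2·0+4·3+5·4 = 40
gcd(5,4,2,4,5) = 1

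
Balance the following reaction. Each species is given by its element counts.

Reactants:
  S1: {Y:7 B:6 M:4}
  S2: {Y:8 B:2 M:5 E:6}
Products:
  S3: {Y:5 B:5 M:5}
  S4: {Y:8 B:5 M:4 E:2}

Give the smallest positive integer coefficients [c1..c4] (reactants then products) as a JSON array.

Coefficients: [3, 1, 1, 3]

Y: 3·7+1·8 = 29 | 1·5+3·8 = 29
B: 3·6+1·2 = 20 | 1·5+3·5 = 20
M: 3·4+1·5 = 17 | 1·5+3·4 = 17
E: 3·0+1·6 = 6 | 1·0+3·2 = 6
gcd(3,1,1,3) = 1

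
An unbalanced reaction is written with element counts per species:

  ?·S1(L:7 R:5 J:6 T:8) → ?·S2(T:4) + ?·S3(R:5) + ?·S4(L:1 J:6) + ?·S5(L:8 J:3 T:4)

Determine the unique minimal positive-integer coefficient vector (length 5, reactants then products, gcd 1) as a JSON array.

Coefficients: [5, 6, 5, 3, 4]

L: 5·7 = 35 | 6·0+5·0+3·1+4·8 = 35
R: 5·5 = 25 | 6·0+5·5+3·0+4·0 = 25
J: 5·6 = 30 | 6·0+5·0+3·6+4·3 = 30
T: 5·8 = 40 | 6·4+5·0+3·0+4·4 = 40
gcd(5,6,5,3,4) = 1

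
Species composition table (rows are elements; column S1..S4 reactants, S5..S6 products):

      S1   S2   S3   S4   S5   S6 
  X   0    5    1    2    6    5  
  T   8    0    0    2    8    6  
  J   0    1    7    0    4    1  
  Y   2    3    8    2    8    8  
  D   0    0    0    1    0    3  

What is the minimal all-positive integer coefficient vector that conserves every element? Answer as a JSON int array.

Coefficients: [2, 2, 1, 3, 2, 1]

X: 2·0+2·5+1·1+3·2 = 17 | 2·6+1·5 = 17
T: 2·8+2·0+1·0+3·2 = 22 | 2·8+1·6 = 22
J: 2·0+2·1+1·7+3·0 = 9 | 2·4+1·1 = 9
Y: 2·2+2·3+1·8+3·2 = 24 | 2·8+1·8 = 24
D: 2·0+2·0+1·0+3·1 = 3 | 2·0+1·3 = 3
gcd(2,2,1,3,2,1) = 1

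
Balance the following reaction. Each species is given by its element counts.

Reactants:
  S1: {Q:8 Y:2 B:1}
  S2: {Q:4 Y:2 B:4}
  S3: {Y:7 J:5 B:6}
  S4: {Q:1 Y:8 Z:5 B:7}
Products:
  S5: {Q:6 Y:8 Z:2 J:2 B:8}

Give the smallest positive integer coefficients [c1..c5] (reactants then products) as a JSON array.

Q: 2·8+3·4+2·0+2·1 = 30 | 5·6 = 30
Y: 2·2+3·2+2·7+2·8 = 40 | 5·8 = 40
Z: 2·0+3·0+2·0+2·5 = 10 | 5·2 = 10
J: 2·0+3·0+2·5+2·0 = 10 | 5·2 = 10
B: 2·1+3·4+2·6+2·7 = 40 | 5·8 = 40
gcd(2,3,2,2,5) = 1

Coefficients: [2, 3, 2, 2, 5]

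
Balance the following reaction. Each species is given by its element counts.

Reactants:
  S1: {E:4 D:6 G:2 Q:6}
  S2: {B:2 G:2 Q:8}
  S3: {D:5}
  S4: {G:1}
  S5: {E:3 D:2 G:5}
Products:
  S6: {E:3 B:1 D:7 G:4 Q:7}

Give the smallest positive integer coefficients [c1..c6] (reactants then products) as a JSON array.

E: 3·4+3·0+4·0+2·0+2·3 = 18 | 6·3 = 18
B: 3·0+3·2+4·0+2·0+2·0 = 6 | 6·1 = 6
D: 3·6+3·0+4·5+2·0+2·2 = 42 | 6·7 = 42
G: 3·2+3·2+4·0+2·1+2·5 = 24 | 6·4 = 24
Q: 3·6+3·8+4·0+2·0+2·0 = 42 | 6·7 = 42
gcd(3,3,4,2,2,6) = 1

Coefficients: [3, 3, 4, 2, 2, 6]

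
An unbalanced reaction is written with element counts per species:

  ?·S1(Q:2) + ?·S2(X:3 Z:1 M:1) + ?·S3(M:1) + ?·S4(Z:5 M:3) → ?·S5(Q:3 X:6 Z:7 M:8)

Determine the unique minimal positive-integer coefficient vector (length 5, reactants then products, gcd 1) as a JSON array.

Q: 3·2+4·0+6·0+2·0 = 6 | 2·3 = 6
X: 3·0+4·3+6·0+2·0 = 12 | 2·6 = 12
Z: 3·0+4·1+6·0+2·5 = 14 | 2·7 = 14
M: 3·0+4·1+6·1+2·3 = 16 | 2·8 = 16
gcd(3,4,6,2,2) = 1

Coefficients: [3, 4, 6, 2, 2]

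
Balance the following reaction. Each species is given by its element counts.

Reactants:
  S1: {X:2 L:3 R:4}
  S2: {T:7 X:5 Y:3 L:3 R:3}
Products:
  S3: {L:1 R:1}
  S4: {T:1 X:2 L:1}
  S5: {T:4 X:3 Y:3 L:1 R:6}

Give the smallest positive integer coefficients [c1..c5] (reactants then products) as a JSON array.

Coefficients: [2, 1, 5, 3, 1]

T: 2·0+1·7 = 7 | 5·0+3·1+1·4 = 7
X: 2·2+1·5 = 9 | 5·0+3·2+1·3 = 9
Y: 2·0+1·3 = 3 | 5·0+3·0+1·3 = 3
L: 2·3+1·3 = 9 | 5·1+3·1+1·1 = 9
R: 2·4+1·3 = 11 | 5·1+3·0+1·6 = 11
gcd(2,1,5,3,1) = 1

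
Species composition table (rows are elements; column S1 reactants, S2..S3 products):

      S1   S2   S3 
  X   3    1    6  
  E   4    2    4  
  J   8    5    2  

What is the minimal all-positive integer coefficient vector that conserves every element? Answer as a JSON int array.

X: 4·3 = 12 | 6·1+1·6 = 12
E: 4·4 = 16 | 6·2+1·4 = 16
J: 4·8 = 32 | 6·5+1·2 = 32
gcd(4,6,1) = 1

Coefficients: [4, 6, 1]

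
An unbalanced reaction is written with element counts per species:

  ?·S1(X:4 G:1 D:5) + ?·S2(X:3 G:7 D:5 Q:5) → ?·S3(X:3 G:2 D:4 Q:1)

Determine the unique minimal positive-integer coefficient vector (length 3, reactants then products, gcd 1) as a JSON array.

X: 3·4+1·3 = 15 | 5·3 = 15
G: 3·1+1·7 = 10 | 5·2 = 10
D: 3·5+1·5 = 20 | 5·4 = 20
Q: 3·0+1·5 = 5 | 5·1 = 5
gcd(3,1,5) = 1

Coefficients: [3, 1, 5]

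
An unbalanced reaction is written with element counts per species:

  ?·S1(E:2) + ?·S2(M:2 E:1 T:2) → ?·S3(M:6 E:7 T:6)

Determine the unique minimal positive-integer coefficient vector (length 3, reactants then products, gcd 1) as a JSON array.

Coefficients: [2, 3, 1]

M: 2·0+3·2 = 6 | 1·6 = 6
E: 2·2+3·1 = 7 | 1·7 = 7
T: 2·0+3·2 = 6 | 1·6 = 6
gcd(2,3,1) = 1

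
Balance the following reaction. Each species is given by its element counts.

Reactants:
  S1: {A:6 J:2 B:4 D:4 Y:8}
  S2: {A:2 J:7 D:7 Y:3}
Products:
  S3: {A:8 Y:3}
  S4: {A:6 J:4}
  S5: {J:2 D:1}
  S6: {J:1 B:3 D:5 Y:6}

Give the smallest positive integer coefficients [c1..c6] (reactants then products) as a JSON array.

Coefficients: [3, 2, 2, 1, 6, 4]

A: 3·6+2·2 = 22 | 2·8+1·6+6·0+4·0 = 22
J: 3·2+2·7 = 20 | 2·0+1·4+6·2+4·1 = 20
B: 3·4+2·0 = 12 | 2·0+1·0+6·0+4·3 = 12
D: 3·4+2·7 = 26 | 2·0+1·0+6·1+4·5 = 26
Y: 3·8+2·3 = 30 | 2·3+1·0+6·0+4·6 = 30
gcd(3,2,2,1,6,4) = 1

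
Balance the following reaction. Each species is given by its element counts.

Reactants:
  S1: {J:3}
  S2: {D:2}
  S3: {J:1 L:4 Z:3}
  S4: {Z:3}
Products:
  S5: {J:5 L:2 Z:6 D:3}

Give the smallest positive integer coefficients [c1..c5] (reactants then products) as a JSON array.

Coefficients: [3, 3, 1, 3, 2]

J: 3·3+3·0+1·1+3·0 = 10 | 2·5 = 10
L: 3·0+3·0+1·4+3·0 = 4 | 2·2 = 4
Z: 3·0+3·0+1·3+3·3 = 12 | 2·6 = 12
D: 3·0+3·2+1·0+3·0 = 6 | 2·3 = 6
gcd(3,3,1,3,2) = 1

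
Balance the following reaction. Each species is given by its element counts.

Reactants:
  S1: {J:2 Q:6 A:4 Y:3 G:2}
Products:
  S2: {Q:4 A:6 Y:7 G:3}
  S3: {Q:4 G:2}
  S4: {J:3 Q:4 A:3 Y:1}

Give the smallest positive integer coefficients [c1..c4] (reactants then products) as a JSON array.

J: 6·2 = 12 | 2·0+3·0+4·3 = 12
Q: 6·6 = 36 | 2·4+3·4+4·4 = 36
A: 6·4 = 24 | 2·6+3·0+4·3 = 24
Y: 6·3 = 18 | 2·7+3·0+4·1 = 18
G: 6·2 = 12 | 2·3+3·2+4·0 = 12
gcd(6,2,3,4) = 1

Coefficients: [6, 2, 3, 4]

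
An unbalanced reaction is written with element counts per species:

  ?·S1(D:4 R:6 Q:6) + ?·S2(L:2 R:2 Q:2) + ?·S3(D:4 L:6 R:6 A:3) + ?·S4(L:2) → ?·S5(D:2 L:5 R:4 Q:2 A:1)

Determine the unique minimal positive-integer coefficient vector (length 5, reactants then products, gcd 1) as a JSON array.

D: 1·4+3·0+2·4+6·0 = 12 | 6·2 = 12
L: 1·0+3·2+2·6+6·2 = 30 | 6·5 = 30
R: 1·6+3·2+2·6+6·0 = 24 | 6·4 = 24
Q: 1·6+3·2+2·0+6·0 = 12 | 6·2 = 12
A: 1·0+3·0+2·3+6·0 = 6 | 6·1 = 6
gcd(1,3,2,6,6) = 1

Coefficients: [1, 3, 2, 6, 6]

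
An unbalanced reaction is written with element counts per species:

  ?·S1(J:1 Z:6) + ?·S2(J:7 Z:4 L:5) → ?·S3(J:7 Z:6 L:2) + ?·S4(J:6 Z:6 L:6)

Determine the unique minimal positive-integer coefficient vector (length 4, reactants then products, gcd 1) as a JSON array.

Coefficients: [3, 6, 3, 4]

J: 3·1+6·7 = 45 | 3·7+4·6 = 45
Z: 3·6+6·4 = 42 | 3·6+4·6 = 42
L: 3·0+6·5 = 30 | 3·2+4·6 = 30
gcd(3,6,3,4) = 1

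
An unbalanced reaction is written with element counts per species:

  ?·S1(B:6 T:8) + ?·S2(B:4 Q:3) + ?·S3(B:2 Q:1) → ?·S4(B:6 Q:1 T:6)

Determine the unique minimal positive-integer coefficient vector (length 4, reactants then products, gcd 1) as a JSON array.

Coefficients: [3, 1, 1, 4]

B: 3·6+1·4+1·2 = 24 | 4·6 = 24
Q: 3·0+1·3+1·1 = 4 | 4·1 = 4
T: 3·8+1·0+1·0 = 24 | 4·6 = 24
gcd(3,1,1,4) = 1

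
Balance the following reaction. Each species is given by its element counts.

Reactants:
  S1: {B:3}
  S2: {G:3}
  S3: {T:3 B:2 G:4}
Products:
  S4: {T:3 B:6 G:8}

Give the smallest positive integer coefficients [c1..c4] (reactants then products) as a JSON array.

T: 4·0+4·0+3·3 = 9 | 3·3 = 9
B: 4·3+4·0+3·2 = 18 | 3·6 = 18
G: 4·0+4·3+3·4 = 24 | 3·8 = 24
gcd(4,4,3,3) = 1

Coefficients: [4, 4, 3, 3]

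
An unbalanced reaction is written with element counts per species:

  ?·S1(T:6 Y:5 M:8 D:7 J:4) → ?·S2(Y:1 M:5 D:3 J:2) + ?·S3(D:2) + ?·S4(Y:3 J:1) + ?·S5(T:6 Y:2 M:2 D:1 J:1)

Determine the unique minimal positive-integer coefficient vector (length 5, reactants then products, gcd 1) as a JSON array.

T: 5·6 = 30 | 6·0+6·0+3·0+5·6 = 30
Y: 5·5 = 25 | 6·1+6·0+3·3+5·2 = 25
M: 5·8 = 40 | 6·5+6·0+3·0+5·2 = 40
D: 5·7 = 35 | 6·3+6·2+3·0+5·1 = 35
J: 5·4 = 20 | 6·2+6·0+3·1+5·1 = 20
gcd(5,6,6,3,5) = 1

Coefficients: [5, 6, 6, 3, 5]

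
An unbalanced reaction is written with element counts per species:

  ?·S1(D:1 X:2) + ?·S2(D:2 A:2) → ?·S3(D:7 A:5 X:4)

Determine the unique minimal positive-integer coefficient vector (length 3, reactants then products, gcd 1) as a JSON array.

D: 4·1+5·2 = 14 | 2·7 = 14
A: 4·0+5·2 = 10 | 2·5 = 10
X: 4·2+5·0 = 8 | 2·4 = 8
gcd(4,5,2) = 1

Coefficients: [4, 5, 2]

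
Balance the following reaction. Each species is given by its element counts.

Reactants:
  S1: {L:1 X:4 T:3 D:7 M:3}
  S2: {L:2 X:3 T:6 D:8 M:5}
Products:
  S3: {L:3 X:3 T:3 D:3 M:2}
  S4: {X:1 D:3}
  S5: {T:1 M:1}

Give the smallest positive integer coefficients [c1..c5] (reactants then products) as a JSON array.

L: 1·1+1·2 = 3 | 1·3+4·0+6·0 = 3
X: 1·4+1·3 = 7 | 1·3+4·1+6·0 = 7
T: 1·3+1·6 = 9 | 1·3+4·0+6·1 = 9
D: 1·7+1·8 = 15 | 1·3+4·3+6·0 = 15
M: 1·3+1·5 = 8 | 1·2+4·0+6·1 = 8
gcd(1,1,1,4,6) = 1

Coefficients: [1, 1, 1, 4, 6]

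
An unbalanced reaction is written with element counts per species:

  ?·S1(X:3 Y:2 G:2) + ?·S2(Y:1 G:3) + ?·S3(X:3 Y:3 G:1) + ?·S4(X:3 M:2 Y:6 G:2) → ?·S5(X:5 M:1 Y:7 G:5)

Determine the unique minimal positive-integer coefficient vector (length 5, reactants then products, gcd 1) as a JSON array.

Coefficients: [2, 5, 5, 3, 6]

X: 2·3+5·0+5·3+3·3 = 30 | 6·5 = 30
M: 2·0+5·0+5·0+3·2 = 6 | 6·1 = 6
Y: 2·2+5·1+5·3+3·6 = 42 | 6·7 = 42
G: 2·2+5·3+5·1+3·2 = 30 | 6·5 = 30
gcd(2,5,5,3,6) = 1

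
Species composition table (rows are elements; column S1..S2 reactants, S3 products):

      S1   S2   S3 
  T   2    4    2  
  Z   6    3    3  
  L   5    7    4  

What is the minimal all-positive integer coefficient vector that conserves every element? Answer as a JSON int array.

Coefficients: [1, 1, 3]

T: 1·2+1·4 = 6 | 3·2 = 6
Z: 1·6+1·3 = 9 | 3·3 = 9
L: 1·5+1·7 = 12 | 3·4 = 12
gcd(1,1,3) = 1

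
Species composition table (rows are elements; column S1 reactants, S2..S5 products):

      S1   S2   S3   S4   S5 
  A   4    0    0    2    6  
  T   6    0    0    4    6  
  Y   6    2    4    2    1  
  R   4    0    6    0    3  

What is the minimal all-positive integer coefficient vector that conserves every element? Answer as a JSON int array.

A: 6·4 = 24 | 5·0+3·0+6·2+2·6 = 24
T: 6·6 = 36 | 5·0+3·0+6·4+2·6 = 36
Y: 6·6 = 36 | 5·2+3·4+6·2+2·1 = 36
R: 6·4 = 24 | 5·0+3·6+6·0+2·3 = 24
gcd(6,5,3,6,2) = 1

Coefficients: [6, 5, 3, 6, 2]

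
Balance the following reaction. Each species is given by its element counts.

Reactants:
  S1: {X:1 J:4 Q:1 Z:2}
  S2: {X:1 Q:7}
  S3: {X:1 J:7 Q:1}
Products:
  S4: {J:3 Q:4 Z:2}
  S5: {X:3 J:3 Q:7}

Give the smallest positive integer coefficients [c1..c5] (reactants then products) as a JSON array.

X: 5·1+6·1+1·1 = 12 | 5·0+4·3 = 12
J: 5·4+6·0+1·7 = 27 | 5·3+4·3 = 27
Q: 5·1+6·7+1·1 = 48 | 5·4+4·7 = 48
Z: 5·2+6·0+1·0 = 10 | 5·2+4·0 = 10
gcd(5,6,1,5,4) = 1

Coefficients: [5, 6, 1, 5, 4]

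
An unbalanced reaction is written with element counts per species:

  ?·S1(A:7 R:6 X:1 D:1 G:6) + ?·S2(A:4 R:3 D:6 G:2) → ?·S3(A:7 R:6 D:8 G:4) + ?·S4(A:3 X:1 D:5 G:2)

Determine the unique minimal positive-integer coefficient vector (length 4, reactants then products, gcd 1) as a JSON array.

A: 1·7+6·4 = 31 | 4·7+1·3 = 31
R: 1·6+6·3 = 24 | 4·6+1·0 = 24
X: 1·1+6·0 = 1 | 4·0+1·1 = 1
D: 1·1+6·6 = 37 | 4·8+1·5 = 37
G: 1·6+6·2 = 18 | 4·4+1·2 = 18
gcd(1,6,4,1) = 1

Coefficients: [1, 6, 4, 1]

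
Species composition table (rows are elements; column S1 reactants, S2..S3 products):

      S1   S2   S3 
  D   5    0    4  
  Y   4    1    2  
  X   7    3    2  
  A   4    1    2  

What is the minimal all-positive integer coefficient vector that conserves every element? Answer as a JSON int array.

Coefficients: [4, 6, 5]

D: 4·5 = 20 | 6·0+5·4 = 20
Y: 4·4 = 16 | 6·1+5·2 = 16
X: 4·7 = 28 | 6·3+5·2 = 28
A: 4·4 = 16 | 6·1+5·2 = 16
gcd(4,6,5) = 1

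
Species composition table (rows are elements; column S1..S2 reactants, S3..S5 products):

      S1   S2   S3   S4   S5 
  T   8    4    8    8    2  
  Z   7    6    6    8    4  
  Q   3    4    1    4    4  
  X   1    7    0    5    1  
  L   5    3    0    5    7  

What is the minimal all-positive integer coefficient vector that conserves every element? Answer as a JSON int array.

Coefficients: [6, 3, 2, 5, 2]

T: 6·8+3·4 = 60 | 2·8+5·8+2·2 = 60
Z: 6·7+3·6 = 60 | 2·6+5·8+2·4 = 60
Q: 6·3+3·4 = 30 | 2·1+5·4+2·4 = 30
X: 6·1+3·7 = 27 | 2·0+5·5+2·1 = 27
L: 6·5+3·3 = 39 | 2·0+5·5+2·7 = 39
gcd(6,3,2,5,2) = 1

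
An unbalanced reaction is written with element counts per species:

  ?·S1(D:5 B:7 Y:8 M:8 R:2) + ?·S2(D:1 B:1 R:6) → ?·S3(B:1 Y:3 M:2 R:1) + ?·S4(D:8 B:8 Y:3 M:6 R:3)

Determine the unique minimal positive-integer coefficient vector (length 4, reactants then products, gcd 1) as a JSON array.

Coefficients: [3, 1, 6, 2]

D: 3·5+1·1 = 16 | 6·0+2·8 = 16
B: 3·7+1·1 = 22 | 6·1+2·8 = 22
Y: 3·8+1·0 = 24 | 6·3+2·3 = 24
M: 3·8+1·0 = 24 | 6·2+2·6 = 24
R: 3·2+1·6 = 12 | 6·1+2·3 = 12
gcd(3,1,6,2) = 1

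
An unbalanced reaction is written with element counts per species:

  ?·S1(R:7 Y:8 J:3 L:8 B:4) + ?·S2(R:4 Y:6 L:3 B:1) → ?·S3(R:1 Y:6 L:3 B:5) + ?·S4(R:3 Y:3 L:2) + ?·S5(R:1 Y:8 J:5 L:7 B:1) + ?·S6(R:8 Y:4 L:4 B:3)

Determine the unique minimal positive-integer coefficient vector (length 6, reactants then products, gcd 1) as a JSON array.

R: 5·7+5·4 = 55 | 2·1+6·3+3·1+4·8 = 55
Y: 5·8+5·6 = 70 | 2·6+6·3+3·8+4·4 = 70
J: 5·3+5·0 = 15 | 2·0+6·0+3·5+4·0 = 15
L: 5·8+5·3 = 55 | 2·3+6·2+3·7+4·4 = 55
B: 5·4+5·1 = 25 | 2·5+6·0+3·1+4·3 = 25
gcd(5,5,2,6,3,4) = 1

Coefficients: [5, 5, 2, 6, 3, 4]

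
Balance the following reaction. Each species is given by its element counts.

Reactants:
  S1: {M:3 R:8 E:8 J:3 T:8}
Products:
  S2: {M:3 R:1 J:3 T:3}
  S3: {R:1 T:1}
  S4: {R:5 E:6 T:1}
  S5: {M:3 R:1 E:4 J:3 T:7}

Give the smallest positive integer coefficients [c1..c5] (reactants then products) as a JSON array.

M: 2·3 = 6 | 1·3+4·0+2·0+1·3 = 6
R: 2·8 = 16 | 1·1+4·1+2·5+1·1 = 16
E: 2·8 = 16 | 1·0+4·0+2·6+1·4 = 16
J: 2·3 = 6 | 1·3+4·0+2·0+1·3 = 6
T: 2·8 = 16 | 1·3+4·1+2·1+1·7 = 16
gcd(2,1,4,2,1) = 1

Coefficients: [2, 1, 4, 2, 1]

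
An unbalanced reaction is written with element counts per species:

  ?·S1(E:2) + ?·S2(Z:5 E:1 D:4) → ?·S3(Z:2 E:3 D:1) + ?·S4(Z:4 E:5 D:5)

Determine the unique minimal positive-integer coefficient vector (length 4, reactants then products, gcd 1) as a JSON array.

Z: 6·0+2·5 = 10 | 3·2+1·4 = 10
E: 6·2+2·1 = 14 | 3·3+1·5 = 14
D: 6·0+2·4 = 8 | 3·1+1·5 = 8
gcd(6,2,3,1) = 1

Coefficients: [6, 2, 3, 1]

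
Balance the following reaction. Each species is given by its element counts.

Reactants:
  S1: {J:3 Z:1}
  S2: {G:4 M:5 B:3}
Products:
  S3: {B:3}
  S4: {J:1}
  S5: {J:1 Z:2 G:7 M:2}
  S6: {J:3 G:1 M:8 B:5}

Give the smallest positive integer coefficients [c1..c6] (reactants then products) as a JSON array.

J: 6·3+6·0 = 18 | 1·0+6·1+3·1+3·3 = 18
Z: 6·1+6·0 = 6 | 1·0+6·0+3·2+3·0 = 6
G: 6·0+6·4 = 24 | 1·0+6·0+3·7+3·1 = 24
M: 6·0+6·5 = 30 | 1·0+6·0+3·2+3·8 = 30
B: 6·0+6·3 = 18 | 1·3+6·0+3·0+3·5 = 18
gcd(6,6,1,6,3,3) = 1

Coefficients: [6, 6, 1, 6, 3, 3]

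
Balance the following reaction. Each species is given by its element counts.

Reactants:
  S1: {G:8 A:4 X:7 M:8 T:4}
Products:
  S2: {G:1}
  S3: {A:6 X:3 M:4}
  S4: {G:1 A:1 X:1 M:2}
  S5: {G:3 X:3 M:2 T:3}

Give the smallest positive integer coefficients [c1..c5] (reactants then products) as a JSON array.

Coefficients: [3, 6, 1, 6, 4]

G: 3·8 = 24 | 6·1+1·0+6·1+4·3 = 24
A: 3·4 = 12 | 6·0+1·6+6·1+4·0 = 12
X: 3·7 = 21 | 6·0+1·3+6·1+4·3 = 21
M: 3·8 = 24 | 6·0+1·4+6·2+4·2 = 24
T: 3·4 = 12 | 6·0+1·0+6·0+4·3 = 12
gcd(3,6,1,6,4) = 1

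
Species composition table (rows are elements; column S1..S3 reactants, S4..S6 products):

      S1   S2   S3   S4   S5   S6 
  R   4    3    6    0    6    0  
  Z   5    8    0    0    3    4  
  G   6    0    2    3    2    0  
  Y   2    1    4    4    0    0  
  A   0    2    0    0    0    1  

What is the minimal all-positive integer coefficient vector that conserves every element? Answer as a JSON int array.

Coefficients: [3, 2, 2, 4, 5, 4]

R: 3·4+2·3+2·6 = 30 | 4·0+5·6+4·0 = 30
Z: 3·5+2·8+2·0 = 31 | 4·0+5·3+4·4 = 31
G: 3·6+2·0+2·2 = 22 | 4·3+5·2+4·0 = 22
Y: 3·2+2·1+2·4 = 16 | 4·4+5·0+4·0 = 16
A: 3·0+2·2+2·0 = 4 | 4·0+5·0+4·1 = 4
gcd(3,2,2,4,5,4) = 1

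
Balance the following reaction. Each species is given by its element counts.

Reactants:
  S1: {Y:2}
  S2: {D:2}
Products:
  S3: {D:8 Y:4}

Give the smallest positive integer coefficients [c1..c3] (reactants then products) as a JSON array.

Coefficients: [2, 4, 1]

D: 2·0+4·2 = 8 | 1·8 = 8
Y: 2·2+4·0 = 4 | 1·4 = 4
gcd(2,4,1) = 1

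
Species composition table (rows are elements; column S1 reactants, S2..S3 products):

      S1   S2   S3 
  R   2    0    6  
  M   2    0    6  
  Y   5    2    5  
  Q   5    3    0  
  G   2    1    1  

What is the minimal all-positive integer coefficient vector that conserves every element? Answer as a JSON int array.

R: 3·2 = 6 | 5·0+1·6 = 6
M: 3·2 = 6 | 5·0+1·6 = 6
Y: 3·5 = 15 | 5·2+1·5 = 15
Q: 3·5 = 15 | 5·3+1·0 = 15
G: 3·2 = 6 | 5·1+1·1 = 6
gcd(3,5,1) = 1

Coefficients: [3, 5, 1]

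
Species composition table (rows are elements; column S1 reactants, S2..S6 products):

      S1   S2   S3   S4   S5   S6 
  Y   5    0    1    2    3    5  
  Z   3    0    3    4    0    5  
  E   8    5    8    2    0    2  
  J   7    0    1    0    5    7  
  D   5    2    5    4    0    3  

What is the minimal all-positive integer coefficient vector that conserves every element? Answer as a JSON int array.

Y: 4·5 = 20 | 4·0+1·1+1·2+4·3+1·5 = 20
Z: 4·3 = 12 | 4·0+1·3+1·4+4·0+1·5 = 12
E: 4·8 = 32 | 4·5+1·8+1·2+4·0+1·2 = 32
J: 4·7 = 28 | 4·0+1·1+1·0+4·5+1·7 = 28
D: 4·5 = 20 | 4·2+1·5+1·4+4·0+1·3 = 20
gcd(4,4,1,1,4,1) = 1

Coefficients: [4, 4, 1, 1, 4, 1]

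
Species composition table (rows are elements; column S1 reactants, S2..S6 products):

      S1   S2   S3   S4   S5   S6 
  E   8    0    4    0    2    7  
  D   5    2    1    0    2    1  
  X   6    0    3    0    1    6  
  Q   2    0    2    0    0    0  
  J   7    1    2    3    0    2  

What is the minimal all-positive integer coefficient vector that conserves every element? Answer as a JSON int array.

Coefficients: [5, 6, 5, 5, 3, 2]

E: 5·8 = 40 | 6·0+5·4+5·0+3·2+2·7 = 40
D: 5·5 = 25 | 6·2+5·1+5·0+3·2+2·1 = 25
X: 5·6 = 30 | 6·0+5·3+5·0+3·1+2·6 = 30
Q: 5·2 = 10 | 6·0+5·2+5·0+3·0+2·0 = 10
J: 5·7 = 35 | 6·1+5·2+5·3+3·0+2·2 = 35
gcd(5,6,5,5,3,2) = 1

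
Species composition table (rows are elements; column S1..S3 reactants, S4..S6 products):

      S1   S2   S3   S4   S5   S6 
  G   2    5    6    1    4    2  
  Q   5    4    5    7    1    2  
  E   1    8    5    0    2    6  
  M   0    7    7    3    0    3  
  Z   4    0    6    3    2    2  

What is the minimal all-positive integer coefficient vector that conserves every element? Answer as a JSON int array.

G: 5·2+2·5+1·6 = 26 | 4·1+4·4+3·2 = 26
Q: 5·5+2·4+1·5 = 38 | 4·7+4·1+3·2 = 38
E: 5·1+2·8+1·5 = 26 | 4·0+4·2+3·6 = 26
M: 5·0+2·7+1·7 = 21 | 4·3+4·0+3·3 = 21
Z: 5·4+2·0+1·6 = 26 | 4·3+4·2+3·2 = 26
gcd(5,2,1,4,4,3) = 1

Coefficients: [5, 2, 1, 4, 4, 3]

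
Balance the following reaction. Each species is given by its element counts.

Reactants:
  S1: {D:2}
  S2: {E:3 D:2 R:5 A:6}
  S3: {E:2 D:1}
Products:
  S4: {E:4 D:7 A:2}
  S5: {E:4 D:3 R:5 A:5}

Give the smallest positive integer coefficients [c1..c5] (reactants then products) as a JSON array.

Coefficients: [3, 2, 3, 1, 2]

E: 3·0+2·3+3·2 = 12 | 1·4+2·4 = 12
D: 3·2+2·2+3·1 = 13 | 1·7+2·3 = 13
R: 3·0+2·5+3·0 = 10 | 1·0+2·5 = 10
A: 3·0+2·6+3·0 = 12 | 1·2+2·5 = 12
gcd(3,2,3,1,2) = 1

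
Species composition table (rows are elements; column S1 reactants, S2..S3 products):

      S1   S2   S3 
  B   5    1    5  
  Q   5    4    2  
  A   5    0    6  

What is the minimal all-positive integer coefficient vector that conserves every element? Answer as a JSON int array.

B: 6·5 = 30 | 5·1+5·5 = 30
Q: 6·5 = 30 | 5·4+5·2 = 30
A: 6·5 = 30 | 5·0+5·6 = 30
gcd(6,5,5) = 1

Coefficients: [6, 5, 5]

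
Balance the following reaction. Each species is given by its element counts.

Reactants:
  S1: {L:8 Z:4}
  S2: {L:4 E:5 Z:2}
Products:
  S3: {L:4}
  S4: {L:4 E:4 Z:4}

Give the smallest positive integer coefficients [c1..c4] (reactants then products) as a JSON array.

Coefficients: [3, 4, 5, 5]

L: 3·8+4·4 = 40 | 5·4+5·4 = 40
E: 3·0+4·5 = 20 | 5·0+5·4 = 20
Z: 3·4+4·2 = 20 | 5·0+5·4 = 20
gcd(3,4,5,5) = 1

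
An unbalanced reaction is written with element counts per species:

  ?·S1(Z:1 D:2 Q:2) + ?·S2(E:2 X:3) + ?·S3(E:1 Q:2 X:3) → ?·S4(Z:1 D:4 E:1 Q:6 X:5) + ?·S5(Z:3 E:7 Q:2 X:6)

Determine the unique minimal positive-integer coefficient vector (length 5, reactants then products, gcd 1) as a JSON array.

Z: 6·1+3·0+4·0 = 6 | 3·1+1·3 = 6
D: 6·2+3·0+4·0 = 12 | 3·4+1·0 = 12
E: 6·0+3·2+4·1 = 10 | 3·1+1·7 = 10
Q: 6·2+3·0+4·2 = 20 | 3·6+1·2 = 20
X: 6·0+3·3+4·3 = 21 | 3·5+1·6 = 21
gcd(6,3,4,3,1) = 1

Coefficients: [6, 3, 4, 3, 1]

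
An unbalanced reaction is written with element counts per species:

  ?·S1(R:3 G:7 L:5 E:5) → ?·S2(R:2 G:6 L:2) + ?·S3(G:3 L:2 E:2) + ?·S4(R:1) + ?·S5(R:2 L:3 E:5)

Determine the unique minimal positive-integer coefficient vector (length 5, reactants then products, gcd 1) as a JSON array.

R: 3·3 = 9 | 1·2+5·0+5·1+1·2 = 9
G: 3·7 = 21 | 1·6+5·3+5·0+1·0 = 21
L: 3·5 = 15 | 1·2+5·2+5·0+1·3 = 15
E: 3·5 = 15 | 1·0+5·2+5·0+1·5 = 15
gcd(3,1,5,5,1) = 1

Coefficients: [3, 1, 5, 5, 1]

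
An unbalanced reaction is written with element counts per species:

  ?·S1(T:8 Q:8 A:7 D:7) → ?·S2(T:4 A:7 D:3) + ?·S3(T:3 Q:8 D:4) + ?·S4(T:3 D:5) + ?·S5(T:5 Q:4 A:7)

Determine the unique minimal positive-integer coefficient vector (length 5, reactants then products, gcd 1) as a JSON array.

T: 5·8 = 40 | 3·4+4·3+2·3+2·5 = 40
Q: 5·8 = 40 | 3·0+4·8+2·0+2·4 = 40
A: 5·7 = 35 | 3·7+4·0+2·0+2·7 = 35
D: 5·7 = 35 | 3·3+4·4+2·5+2·0 = 35
gcd(5,3,4,2,2) = 1

Coefficients: [5, 3, 4, 2, 2]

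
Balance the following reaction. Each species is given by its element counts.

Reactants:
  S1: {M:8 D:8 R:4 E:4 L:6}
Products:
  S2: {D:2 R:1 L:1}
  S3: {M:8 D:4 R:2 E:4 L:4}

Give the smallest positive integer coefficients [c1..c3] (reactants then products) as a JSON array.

Coefficients: [1, 2, 1]

M: 1·8 = 8 | 2·0+1·8 = 8
D: 1·8 = 8 | 2·2+1·4 = 8
R: 1·4 = 4 | 2·1+1·2 = 4
E: 1·4 = 4 | 2·0+1·4 = 4
L: 1·6 = 6 | 2·1+1·4 = 6
gcd(1,2,1) = 1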